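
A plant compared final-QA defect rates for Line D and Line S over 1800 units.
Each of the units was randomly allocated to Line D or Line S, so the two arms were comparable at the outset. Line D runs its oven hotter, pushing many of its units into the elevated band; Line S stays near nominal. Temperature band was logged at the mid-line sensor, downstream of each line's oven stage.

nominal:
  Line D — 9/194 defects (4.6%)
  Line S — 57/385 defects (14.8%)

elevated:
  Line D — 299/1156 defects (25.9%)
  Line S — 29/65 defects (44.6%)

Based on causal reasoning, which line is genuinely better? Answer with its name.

Line S

In-process temperature band is recorded after the line and is itself shifted by it — it sits on the causal path from line to outcome. Conditioning on a mediator would strip out part of the effect we want; the pooled comparison gives the total causal effect.
Pooled: Line D 22.8% vs Line S 19.1%; Line S is lower overall.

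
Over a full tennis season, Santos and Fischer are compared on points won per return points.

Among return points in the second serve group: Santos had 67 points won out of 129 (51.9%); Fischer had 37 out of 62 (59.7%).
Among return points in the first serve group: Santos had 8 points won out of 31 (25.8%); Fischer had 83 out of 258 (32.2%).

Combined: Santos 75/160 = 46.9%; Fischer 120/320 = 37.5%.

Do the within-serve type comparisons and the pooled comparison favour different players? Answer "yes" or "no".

Within each serve type level (second serve 51.9% vs 59.7%; first serve 25.8% vs 32.2%), Fischer has the higher rate every time. Pooled: 46.9% vs 37.5% — Santos has the higher rate overall. The two comparisons disagree.

yes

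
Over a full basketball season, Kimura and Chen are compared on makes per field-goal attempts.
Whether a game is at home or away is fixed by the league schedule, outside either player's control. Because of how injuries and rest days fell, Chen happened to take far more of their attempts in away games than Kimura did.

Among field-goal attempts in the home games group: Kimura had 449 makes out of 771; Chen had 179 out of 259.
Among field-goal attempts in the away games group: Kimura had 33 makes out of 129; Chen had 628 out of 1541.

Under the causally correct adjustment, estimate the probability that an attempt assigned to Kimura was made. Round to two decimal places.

0.38

The imbalance in game venue arose from how field-goal attempts were allocated, not from anything the player did; and game venue independently affects the outcome. The pooled gap is confounded — condition on game venue.
Standardising Kimura to the population game venue mix: 0.381·449/771 + 0.619·33/129 = 0.380.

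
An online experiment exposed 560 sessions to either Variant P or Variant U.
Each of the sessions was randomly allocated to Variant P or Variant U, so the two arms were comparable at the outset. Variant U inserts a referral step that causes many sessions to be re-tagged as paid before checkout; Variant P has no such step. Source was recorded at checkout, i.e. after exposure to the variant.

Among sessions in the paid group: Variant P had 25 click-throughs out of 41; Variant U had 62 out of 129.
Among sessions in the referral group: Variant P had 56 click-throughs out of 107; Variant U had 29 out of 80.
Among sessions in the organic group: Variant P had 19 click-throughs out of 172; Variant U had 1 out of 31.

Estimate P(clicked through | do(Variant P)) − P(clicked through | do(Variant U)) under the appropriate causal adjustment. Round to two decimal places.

-0.07

Traffic source here is a post-treatment variable shaped by the variant; conditioning on it would introduce bias rather than remove it. The overall comparison is the causal one.
The causal difference is the pooled difference: 0.312 − 0.383 = -0.071.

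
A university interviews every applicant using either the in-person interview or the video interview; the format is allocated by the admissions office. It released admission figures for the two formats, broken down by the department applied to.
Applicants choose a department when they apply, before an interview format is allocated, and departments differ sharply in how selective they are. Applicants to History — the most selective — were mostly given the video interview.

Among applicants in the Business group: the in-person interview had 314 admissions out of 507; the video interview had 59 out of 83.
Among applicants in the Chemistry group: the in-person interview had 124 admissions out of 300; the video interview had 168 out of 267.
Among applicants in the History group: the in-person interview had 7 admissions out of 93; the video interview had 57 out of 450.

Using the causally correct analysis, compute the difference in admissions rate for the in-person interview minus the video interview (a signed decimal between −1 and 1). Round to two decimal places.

-0.12

Nothing the interview format does changes department; the imbalance is an allocation artefact. With department also predicting the outcome, the pooled figure is confounded, and the within-stratum comparison is the causal one.
Adjusting over the population distribution of department: 0.347·(0.619−0.711) + 0.334·(0.413−0.629) + 0.319·(0.075−0.127) = -0.120.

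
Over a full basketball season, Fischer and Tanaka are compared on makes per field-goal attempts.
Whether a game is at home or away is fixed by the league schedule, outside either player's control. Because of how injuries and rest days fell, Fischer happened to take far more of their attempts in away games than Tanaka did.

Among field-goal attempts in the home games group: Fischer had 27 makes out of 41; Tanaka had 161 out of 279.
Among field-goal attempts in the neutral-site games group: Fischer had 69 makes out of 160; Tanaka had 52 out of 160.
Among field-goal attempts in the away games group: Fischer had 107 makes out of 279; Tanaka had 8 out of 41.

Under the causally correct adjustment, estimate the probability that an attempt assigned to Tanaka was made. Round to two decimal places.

Nothing the player does changes game venue; the imbalance is an allocation artefact. With game venue also predicting the outcome, the pooled figure is confounded, and the within-stratum comparison is the causal one.
Standardising Tanaka to the population game venue mix: 0.333·161/279 + 0.333·52/160 + 0.333·8/41 = 0.366.

0.37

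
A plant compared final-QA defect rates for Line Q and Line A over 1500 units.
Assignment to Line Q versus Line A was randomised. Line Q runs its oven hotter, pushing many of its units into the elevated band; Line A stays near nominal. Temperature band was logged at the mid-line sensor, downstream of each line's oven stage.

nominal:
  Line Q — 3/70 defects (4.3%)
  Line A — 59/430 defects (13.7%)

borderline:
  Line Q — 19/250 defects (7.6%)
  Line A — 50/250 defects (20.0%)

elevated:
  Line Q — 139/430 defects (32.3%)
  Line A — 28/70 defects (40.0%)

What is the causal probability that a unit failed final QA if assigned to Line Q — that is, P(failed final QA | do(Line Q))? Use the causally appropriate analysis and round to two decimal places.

0.21

Stratifying would compare lines among units the lines themselves sorted into in-process temperature band groups — a form of selection on an intermediate. The unconditioned pooled rates give the total causal effect.
So P(outcome | do(Line Q)) is just the pooled rate for Line Q: 161/750 = 0.215.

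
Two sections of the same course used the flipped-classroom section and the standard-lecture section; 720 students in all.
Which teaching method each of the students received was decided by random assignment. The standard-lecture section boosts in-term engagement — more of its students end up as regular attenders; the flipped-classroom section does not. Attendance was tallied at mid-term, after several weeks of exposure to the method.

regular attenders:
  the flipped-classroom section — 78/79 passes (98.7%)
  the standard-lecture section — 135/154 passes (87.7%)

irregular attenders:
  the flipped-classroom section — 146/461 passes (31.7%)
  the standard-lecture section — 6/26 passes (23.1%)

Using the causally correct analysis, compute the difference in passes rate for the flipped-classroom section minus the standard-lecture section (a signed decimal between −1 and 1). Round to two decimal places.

The mid-term attendance-specific comparison favours the flipped-classroom section throughout, but the pooled figures favour the standard-lecture section. The question is whether to condition on mid-term attendance.
Mid-term attendance is recorded after the teaching method and is itself shifted by it — it sits on the causal path from teaching method to outcome. Conditioning on a mediator would strip out part of the effect we want; the pooled comparison gives the total causal effect.
The causal difference is the pooled difference: 0.415 − 0.783 = -0.369.

-0.37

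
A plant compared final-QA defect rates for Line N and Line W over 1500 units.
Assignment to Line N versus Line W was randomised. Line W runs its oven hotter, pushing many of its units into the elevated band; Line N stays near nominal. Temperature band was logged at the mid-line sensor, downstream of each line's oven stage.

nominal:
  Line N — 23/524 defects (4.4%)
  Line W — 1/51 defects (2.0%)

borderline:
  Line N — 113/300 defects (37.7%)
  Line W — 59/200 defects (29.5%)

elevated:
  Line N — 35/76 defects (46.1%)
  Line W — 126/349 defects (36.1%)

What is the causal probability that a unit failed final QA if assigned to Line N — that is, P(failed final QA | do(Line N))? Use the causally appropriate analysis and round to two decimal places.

Within every in-process temperature band level Line W has the lower rate, yet pooled Line N does — Simpson's reversal.
In-process temperature band is downstream of the line. One should not condition on a consequence of treatment, so the overall rates are the right comparison.
So P(outcome | do(Line N)) is just the pooled rate for Line N: 171/900 = 0.190.

0.19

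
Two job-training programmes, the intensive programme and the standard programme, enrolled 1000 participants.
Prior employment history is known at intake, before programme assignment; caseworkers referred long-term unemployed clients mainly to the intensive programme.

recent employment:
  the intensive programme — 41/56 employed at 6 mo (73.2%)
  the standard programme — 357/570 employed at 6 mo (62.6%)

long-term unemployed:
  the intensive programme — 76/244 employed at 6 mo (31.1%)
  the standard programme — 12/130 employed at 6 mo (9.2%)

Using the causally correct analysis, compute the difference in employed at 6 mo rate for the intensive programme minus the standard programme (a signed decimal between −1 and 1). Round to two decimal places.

Nothing the programme does changes prior employment history; the imbalance is an allocation artefact. With prior employment history also predicting the outcome, the pooled figure is confounded, and the within-stratum comparison is the causal one.
Adjusting over the population distribution of prior employment history: 0.626·(0.732−0.626) + 0.374·(0.311−0.092) = +0.148.

+0.15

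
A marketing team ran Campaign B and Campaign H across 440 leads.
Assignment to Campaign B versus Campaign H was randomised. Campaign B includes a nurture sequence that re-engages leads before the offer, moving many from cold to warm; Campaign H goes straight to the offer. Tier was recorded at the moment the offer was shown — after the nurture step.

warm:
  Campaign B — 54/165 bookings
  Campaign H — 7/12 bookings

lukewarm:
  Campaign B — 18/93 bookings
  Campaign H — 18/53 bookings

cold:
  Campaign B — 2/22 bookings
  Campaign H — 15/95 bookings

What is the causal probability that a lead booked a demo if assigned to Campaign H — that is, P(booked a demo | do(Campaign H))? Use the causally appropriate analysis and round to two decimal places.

0.25

Stratifying would compare campaigns among leads the campaigns themselves sorted into engagement tier groups — a form of selection on an intermediate. The unconditioned pooled rates give the total causal effect.
So P(outcome | do(Campaign H)) is just the pooled rate for Campaign H: 40/160 = 0.250.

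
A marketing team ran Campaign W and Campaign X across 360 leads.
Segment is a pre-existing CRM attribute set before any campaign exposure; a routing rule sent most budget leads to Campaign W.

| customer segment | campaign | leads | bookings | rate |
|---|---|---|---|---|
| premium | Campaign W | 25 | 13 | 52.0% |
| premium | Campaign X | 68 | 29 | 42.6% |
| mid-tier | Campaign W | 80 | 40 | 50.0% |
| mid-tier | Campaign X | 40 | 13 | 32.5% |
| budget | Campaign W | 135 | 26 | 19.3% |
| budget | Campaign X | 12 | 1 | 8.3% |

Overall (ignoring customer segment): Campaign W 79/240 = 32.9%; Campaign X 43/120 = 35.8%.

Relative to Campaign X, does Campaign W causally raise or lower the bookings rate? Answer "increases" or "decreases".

increases

Customer segment is set before the campaign has any effect — it is not caused by the campaign — and it independently drives the outcome. That makes it a confounder, so the causal comparison is within customer segment levels.
Within each level — premium: 52.0% vs 42.6%; mid-tier: 50.0% vs 32.5%; budget: 19.3% vs 8.3% — Campaign W is higher every time.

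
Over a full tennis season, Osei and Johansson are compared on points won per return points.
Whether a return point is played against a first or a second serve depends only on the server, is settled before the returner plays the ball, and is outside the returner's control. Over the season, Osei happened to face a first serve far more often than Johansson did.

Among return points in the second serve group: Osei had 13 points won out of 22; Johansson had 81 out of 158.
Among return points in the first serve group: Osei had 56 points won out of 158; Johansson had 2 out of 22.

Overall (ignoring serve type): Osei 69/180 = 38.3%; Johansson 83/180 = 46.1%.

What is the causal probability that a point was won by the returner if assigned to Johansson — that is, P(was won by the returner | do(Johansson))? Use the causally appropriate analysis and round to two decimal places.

Osei is higher inside every serve type stratum but Johansson is higher in aggregate. Whether to stratify depends on how serve type relates to the player.
Here serve type is a common cause — it drives both which player a case falls under and the outcome. The crude comparison mixes populations; the stratum-specific rates are the causally relevant ones.
Standardising Johansson to the population serve type mix: 0.500·81/158 + 0.500·2/22 = 0.302.

0.30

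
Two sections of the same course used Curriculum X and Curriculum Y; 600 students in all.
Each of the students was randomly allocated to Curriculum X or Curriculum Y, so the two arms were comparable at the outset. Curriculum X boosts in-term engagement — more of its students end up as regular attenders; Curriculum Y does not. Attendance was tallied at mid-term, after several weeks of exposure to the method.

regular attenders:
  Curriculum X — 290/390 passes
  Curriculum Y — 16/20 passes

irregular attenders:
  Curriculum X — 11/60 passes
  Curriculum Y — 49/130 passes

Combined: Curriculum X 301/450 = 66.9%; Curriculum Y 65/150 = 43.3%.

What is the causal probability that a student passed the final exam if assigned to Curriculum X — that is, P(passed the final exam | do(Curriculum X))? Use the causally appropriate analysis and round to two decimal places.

Mid-term attendance here is a post-treatment variable shaped by the teaching method; conditioning on it would introduce bias rather than remove it. The overall comparison is the causal one.
So P(outcome | do(Curriculum X)) is just the pooled rate for Curriculum X: 301/450 = 0.669.

0.67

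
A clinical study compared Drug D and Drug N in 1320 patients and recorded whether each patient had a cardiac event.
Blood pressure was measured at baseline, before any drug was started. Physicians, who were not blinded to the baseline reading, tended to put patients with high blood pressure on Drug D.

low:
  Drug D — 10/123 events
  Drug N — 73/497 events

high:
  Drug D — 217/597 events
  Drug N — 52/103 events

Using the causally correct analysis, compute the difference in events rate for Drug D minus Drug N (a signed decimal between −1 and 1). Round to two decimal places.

The stratified and pooled comparisons disagree (Drug D wins within each blood pressure; Drug N wins overall), so the answer turns on the causal role of blood pressure.
Blood pressure is set before the drug has any effect — it is not caused by the drug — and it independently drives the outcome. That makes it a confounder, so the causal comparison is within blood pressure levels.
Adjusting over the population distribution of blood pressure: 0.470·(0.081−0.147) + 0.530·(0.363−0.505) = -0.106.

-0.11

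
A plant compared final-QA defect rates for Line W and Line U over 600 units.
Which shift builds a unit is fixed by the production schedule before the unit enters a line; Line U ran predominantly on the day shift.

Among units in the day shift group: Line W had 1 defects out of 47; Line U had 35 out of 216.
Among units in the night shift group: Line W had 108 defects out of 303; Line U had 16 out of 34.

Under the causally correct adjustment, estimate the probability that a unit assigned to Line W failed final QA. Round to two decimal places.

The shift-specific comparison favours Line W throughout, but the pooled figures favour Line U. The question is whether to condition on shift.
Shift differs across lines for reasons unrelated to any effect of the line itself, and it separately predicts the outcome — a classic confounder. We must compare within shift levels.
Standardising Line W to the population shift mix: 0.438·1/47 + 0.562·108/303 = 0.210.

0.21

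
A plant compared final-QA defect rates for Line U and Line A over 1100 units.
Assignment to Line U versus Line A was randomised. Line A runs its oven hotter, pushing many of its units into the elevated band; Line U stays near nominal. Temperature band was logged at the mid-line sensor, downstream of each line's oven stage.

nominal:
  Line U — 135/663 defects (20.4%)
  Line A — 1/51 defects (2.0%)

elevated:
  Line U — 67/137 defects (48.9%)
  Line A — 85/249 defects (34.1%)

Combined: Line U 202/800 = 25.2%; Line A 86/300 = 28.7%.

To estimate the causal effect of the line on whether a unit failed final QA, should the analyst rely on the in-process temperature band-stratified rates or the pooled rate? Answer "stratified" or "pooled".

Within every in-process temperature band level Line A has the lower rate, yet pooled Line U does — Simpson's reversal.
In-process temperature band lies on the pathway line → in-process temperature band → outcome, so adjusting for it blocks the indirect effect. For the total causal effect of line, use the unadjusted pooled rates.
Pooled: Line U 25.2% vs Line A 28.7%; Line U is lower overall.

pooled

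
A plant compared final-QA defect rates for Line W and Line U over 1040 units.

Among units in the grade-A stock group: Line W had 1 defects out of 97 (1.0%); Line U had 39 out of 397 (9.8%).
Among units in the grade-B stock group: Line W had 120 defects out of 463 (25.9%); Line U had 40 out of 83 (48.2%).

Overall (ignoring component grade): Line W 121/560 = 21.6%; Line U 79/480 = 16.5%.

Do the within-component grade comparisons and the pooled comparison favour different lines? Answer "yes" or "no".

yes

Within each component grade level (grade-A stock 1.0% vs 9.8%; grade-B stock 25.9% vs 48.2%), Line W has the lower rate every time. Pooled: 21.6% vs 16.5% — Line U has the lower rate overall. The two comparisons disagree.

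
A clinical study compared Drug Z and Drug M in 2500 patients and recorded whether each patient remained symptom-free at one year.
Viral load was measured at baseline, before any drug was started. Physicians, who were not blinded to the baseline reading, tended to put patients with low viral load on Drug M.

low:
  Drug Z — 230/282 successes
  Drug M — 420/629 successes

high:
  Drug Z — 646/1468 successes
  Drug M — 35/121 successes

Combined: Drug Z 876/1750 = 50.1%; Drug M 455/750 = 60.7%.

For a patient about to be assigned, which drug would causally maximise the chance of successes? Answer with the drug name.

Drug Z

Here viral load is a common cause — it drives both which drug a case falls under and the outcome. The crude comparison mixes populations; the stratum-specific rates are the causally relevant ones.
Within each level — low: 81.6% vs 66.8%; high: 44.0% vs 28.9% — Drug Z is higher every time.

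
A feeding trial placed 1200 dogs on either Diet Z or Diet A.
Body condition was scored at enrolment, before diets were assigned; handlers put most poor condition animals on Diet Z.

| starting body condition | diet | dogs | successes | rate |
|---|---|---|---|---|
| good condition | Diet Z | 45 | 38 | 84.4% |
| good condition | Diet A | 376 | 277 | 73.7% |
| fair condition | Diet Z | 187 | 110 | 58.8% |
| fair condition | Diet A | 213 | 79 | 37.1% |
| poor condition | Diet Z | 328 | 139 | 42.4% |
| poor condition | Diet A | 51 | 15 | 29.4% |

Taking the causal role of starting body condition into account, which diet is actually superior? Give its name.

Diet Z

Starting body condition differs across diets for reasons unrelated to any effect of the diet itself, and it separately predicts the outcome — a classic confounder. We must compare within starting body condition levels.
Within each level — good condition: 84.4% vs 73.7%; fair condition: 58.8% vs 37.1%; poor condition: 42.4% vs 29.4% — Diet Z is higher every time.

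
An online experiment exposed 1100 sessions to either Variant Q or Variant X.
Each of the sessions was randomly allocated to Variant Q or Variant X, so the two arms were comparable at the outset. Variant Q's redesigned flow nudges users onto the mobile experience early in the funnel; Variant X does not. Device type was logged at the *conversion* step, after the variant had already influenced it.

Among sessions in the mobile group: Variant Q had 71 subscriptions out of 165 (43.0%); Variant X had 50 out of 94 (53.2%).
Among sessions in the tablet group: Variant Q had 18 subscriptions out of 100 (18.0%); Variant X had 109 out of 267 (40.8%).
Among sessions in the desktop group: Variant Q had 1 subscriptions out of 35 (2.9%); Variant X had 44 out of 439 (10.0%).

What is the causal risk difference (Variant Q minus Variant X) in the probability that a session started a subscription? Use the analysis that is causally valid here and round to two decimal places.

Because the variant influences device type, device type is a post-treatment mediator, not a confounder. Stratifying on it would bias the estimate; the causal effect is the crude pooled difference.
The causal difference is the pooled difference: 0.300 − 0.254 = +0.046.

+0.05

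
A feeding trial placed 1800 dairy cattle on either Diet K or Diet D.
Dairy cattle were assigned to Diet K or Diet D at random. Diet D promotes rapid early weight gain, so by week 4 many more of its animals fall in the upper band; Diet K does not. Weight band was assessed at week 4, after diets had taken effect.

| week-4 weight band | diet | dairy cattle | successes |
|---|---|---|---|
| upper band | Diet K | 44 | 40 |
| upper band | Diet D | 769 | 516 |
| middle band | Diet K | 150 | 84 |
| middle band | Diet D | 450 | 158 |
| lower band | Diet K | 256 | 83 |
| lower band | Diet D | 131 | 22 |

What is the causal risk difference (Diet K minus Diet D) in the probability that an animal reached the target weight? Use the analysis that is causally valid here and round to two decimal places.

Within every week-4 weight band level Diet K has the higher rate, yet pooled Diet D does — Simpson's reversal.
Week-4 weight band lies on the pathway diet → week-4 weight band → outcome, so adjusting for it blocks the indirect effect. For the total causal effect of diet, use the unadjusted pooled rates.
The causal difference is the pooled difference: 0.460 − 0.516 = -0.056.

-0.06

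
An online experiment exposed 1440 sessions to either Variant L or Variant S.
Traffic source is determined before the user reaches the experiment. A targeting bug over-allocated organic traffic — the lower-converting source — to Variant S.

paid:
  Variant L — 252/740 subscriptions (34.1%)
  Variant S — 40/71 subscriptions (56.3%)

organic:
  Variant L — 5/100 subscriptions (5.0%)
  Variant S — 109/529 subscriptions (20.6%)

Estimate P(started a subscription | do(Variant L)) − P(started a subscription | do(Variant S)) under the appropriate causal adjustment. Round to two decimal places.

The traffic source-specific comparison favours Variant S throughout, but the pooled figures favour Variant L. The question is whether to condition on traffic source.
Since traffic source is a pre-existing factor (not a product of the variant) and it affects the outcome on its own, it is a confounder. The stratified rates, not the pooled rate, identify the causal effect.
Adjusting over the population distribution of traffic source: 0.563·(0.341−0.563) + 0.437·(0.050−0.206) = -0.194.

-0.19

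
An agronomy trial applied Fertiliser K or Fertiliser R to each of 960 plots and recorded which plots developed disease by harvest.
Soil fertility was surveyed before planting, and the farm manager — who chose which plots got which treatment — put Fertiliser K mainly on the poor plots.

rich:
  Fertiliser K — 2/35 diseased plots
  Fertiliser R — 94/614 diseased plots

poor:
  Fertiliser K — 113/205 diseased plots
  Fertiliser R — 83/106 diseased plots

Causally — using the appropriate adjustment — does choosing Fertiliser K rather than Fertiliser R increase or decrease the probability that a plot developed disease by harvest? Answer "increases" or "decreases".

decreases

Within every soil fertility level Fertiliser K has the lower rate, yet pooled Fertiliser R does — Simpson's reversal.
Soil fertility satisfies the back-door criterion: it is not a descendant of the fertiliser, and it blocks the spurious path from fertiliser to outcome. Adjusting for it (i.e., using the within-soil fertility rates) gives the causal effect.
Within each level — rich: 5.7% vs 15.3%; poor: 55.1% vs 78.3% — Fertiliser K is lower every time.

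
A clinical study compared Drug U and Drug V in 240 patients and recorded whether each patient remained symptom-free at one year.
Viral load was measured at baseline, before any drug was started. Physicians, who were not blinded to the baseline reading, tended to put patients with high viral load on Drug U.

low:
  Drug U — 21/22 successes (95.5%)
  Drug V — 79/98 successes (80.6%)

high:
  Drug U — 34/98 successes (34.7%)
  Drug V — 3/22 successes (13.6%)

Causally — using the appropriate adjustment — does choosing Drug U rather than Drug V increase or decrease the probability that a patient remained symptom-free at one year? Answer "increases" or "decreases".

increases

Viral load is set before the drug has any effect — it is not caused by the drug — and it independently drives the outcome. That makes it a confounder, so the causal comparison is within viral load levels.
Within each level — low: 95.5% vs 80.6%; high: 34.7% vs 13.6% — Drug U is higher every time.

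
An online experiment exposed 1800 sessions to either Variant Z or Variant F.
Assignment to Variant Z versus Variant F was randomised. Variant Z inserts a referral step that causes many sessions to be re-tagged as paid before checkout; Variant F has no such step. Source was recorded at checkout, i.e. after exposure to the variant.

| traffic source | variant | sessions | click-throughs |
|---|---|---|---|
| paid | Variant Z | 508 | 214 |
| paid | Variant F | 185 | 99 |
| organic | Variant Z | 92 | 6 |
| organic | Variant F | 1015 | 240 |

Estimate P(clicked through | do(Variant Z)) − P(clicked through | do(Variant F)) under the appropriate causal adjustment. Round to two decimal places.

+0.08

The traffic source-specific comparison favours Variant F throughout, but the pooled figures favour Variant Z. The question is whether to condition on traffic source.
Traffic source lies on the pathway variant → traffic source → outcome, so adjusting for it blocks the indirect effect. For the total causal effect of variant, use the unadjusted pooled rates.
The causal difference is the pooled difference: 0.367 − 0.282 = +0.084.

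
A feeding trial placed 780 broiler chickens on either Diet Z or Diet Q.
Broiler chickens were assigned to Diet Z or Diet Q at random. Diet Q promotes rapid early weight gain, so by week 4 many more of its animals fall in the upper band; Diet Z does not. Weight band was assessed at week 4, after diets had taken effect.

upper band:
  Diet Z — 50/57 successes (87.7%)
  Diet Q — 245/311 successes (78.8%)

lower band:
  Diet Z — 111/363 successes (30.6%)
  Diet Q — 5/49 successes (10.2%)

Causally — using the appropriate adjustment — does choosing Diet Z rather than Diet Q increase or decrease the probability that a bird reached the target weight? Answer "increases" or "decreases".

The stratified and pooled comparisons disagree (Diet Z wins within each week-4 weight band; Diet Q wins overall), so the answer turns on the causal role of week-4 weight band.
Week-4 weight band here is a post-treatment variable shaped by the diet; conditioning on it would introduce bias rather than remove it. The overall comparison is the causal one.
Pooled: Diet Z 38.3% vs Diet Q 69.4%; Diet Q is higher overall.

decreases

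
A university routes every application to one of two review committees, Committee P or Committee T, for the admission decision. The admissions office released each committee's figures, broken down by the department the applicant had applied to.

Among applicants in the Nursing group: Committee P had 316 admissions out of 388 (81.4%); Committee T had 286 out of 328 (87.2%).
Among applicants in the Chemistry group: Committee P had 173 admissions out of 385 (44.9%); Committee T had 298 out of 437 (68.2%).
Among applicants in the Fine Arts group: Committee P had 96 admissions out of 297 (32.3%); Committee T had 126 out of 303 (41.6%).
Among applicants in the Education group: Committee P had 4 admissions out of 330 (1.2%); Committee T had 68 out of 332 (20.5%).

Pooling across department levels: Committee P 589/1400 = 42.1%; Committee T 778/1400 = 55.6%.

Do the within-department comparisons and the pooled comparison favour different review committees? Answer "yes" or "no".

Within each department level (Nursing 81.4% vs 87.2%; Chemistry 44.9% vs 68.2%; Fine Arts 32.3% vs 41.6%; Education 1.2% vs 20.5%), Committee T has the higher rate every time. Pooled: 42.1% vs 55.6% — Committee T has the higher rate overall. They agree.

no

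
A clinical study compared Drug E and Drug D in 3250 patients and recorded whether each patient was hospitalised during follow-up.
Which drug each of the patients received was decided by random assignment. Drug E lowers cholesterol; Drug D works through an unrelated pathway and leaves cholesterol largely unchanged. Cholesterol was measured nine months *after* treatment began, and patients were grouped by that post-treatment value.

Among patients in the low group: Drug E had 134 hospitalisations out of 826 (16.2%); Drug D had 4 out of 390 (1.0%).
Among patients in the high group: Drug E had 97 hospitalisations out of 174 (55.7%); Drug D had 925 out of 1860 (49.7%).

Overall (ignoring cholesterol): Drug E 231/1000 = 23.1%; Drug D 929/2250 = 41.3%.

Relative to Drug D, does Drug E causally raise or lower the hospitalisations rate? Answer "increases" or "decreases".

Drug D is lower inside every cholesterol stratum but Drug E is lower in aggregate. Whether to stratify depends on how cholesterol relates to the drug.
Cholesterol lies on the pathway drug → cholesterol → outcome, so adjusting for it blocks the indirect effect. For the total causal effect of drug, use the unadjusted pooled rates.
Pooled: Drug E 23.1% vs Drug D 41.3%; Drug E is lower overall.

decreases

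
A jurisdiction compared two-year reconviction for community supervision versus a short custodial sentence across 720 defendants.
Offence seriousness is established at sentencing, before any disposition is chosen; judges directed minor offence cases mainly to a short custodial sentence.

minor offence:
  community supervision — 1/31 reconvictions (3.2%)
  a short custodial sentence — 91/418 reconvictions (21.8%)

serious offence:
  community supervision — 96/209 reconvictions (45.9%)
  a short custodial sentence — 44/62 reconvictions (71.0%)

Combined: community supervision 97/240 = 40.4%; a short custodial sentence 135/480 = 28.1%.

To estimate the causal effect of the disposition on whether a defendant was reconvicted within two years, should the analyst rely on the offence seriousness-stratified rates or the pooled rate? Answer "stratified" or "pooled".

stratified

The imbalance in offence seriousness arose from how defendants were allocated, not from anything the disposition did; and offence seriousness independently affects the outcome. The pooled gap is confounded — condition on offence seriousness.
Within each level — minor offence: 3.2% vs 21.8%; serious offence: 45.9% vs 71.0% — community supervision is lower every time.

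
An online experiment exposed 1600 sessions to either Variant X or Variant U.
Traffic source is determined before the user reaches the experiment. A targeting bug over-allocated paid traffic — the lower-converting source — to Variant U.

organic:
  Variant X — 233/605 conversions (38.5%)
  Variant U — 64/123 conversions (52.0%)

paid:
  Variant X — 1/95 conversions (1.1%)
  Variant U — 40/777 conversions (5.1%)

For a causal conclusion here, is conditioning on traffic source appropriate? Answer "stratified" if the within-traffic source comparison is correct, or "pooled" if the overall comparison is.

Traffic source differs across variants for reasons unrelated to any effect of the variant itself, and it separately predicts the outcome — a classic confounder. We must compare within traffic source levels.
Within each level — organic: 38.5% vs 52.0%; paid: 1.1% vs 5.1% — Variant U is higher every time.

stratified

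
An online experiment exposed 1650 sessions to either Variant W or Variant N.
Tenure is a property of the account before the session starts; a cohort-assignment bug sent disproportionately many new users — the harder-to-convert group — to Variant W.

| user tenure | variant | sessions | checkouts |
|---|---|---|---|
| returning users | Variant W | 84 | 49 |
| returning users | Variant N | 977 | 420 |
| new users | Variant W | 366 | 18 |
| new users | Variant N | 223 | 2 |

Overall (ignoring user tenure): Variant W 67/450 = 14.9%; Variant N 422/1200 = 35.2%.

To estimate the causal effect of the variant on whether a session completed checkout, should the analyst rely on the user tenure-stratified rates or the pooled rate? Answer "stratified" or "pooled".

Nothing the variant does changes user tenure; the imbalance is an allocation artefact. With user tenure also predicting the outcome, the pooled figure is confounded, and the within-stratum comparison is the causal one.
Within each level — returning users: 58.3% vs 43.0%; new users: 4.9% vs 0.9% — Variant W is higher every time.

stratified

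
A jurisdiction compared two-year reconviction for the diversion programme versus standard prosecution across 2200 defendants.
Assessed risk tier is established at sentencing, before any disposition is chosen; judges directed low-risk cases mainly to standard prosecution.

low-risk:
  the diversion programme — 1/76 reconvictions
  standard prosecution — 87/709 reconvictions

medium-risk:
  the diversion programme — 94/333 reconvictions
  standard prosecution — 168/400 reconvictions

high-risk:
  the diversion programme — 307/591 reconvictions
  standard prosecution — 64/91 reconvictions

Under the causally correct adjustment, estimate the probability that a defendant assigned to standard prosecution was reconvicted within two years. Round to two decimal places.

Within every assessed risk tier level the diversion programme has the lower rate, yet pooled standard prosecution does — Simpson's reversal.
Nothing the disposition does changes assessed risk tier; the imbalance is an allocation artefact. With assessed risk tier also predicting the outcome, the pooled figure is confounded, and the within-stratum comparison is the causal one.
Standardising standard prosecution to the population assessed risk tier mix: 0.357·87/709 + 0.333·168/400 + 0.310·64/91 = 0.402.

0.40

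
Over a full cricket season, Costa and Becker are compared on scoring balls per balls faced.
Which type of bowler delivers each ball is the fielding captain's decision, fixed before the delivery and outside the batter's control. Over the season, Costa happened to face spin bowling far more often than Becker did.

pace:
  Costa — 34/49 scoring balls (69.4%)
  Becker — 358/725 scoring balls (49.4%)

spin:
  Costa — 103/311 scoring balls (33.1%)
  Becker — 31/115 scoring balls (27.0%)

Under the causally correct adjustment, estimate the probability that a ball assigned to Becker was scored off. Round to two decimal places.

0.41

Nothing the player does changes bowling type; the imbalance is an allocation artefact. With bowling type also predicting the outcome, the pooled figure is confounded, and the within-stratum comparison is the causal one.
Standardising Becker to the population bowling type mix: 0.645·358/725 + 0.355·31/115 = 0.414.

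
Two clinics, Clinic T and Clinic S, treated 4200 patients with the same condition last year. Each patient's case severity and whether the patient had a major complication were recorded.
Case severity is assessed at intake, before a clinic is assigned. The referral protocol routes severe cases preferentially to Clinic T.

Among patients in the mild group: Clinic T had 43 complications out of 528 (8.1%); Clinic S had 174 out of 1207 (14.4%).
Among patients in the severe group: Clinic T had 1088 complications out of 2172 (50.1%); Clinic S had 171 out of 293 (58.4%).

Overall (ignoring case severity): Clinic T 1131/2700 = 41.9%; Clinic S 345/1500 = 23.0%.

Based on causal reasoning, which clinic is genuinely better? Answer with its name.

Case severity satisfies the back-door criterion: it is not a descendant of the clinic, and it blocks the spurious path from clinic to outcome. Adjusting for it (i.e., using the within-case severity rates) gives the causal effect.
Within each level — mild: 8.1% vs 14.4%; severe: 50.1% vs 58.4% — Clinic T is lower every time.

Clinic T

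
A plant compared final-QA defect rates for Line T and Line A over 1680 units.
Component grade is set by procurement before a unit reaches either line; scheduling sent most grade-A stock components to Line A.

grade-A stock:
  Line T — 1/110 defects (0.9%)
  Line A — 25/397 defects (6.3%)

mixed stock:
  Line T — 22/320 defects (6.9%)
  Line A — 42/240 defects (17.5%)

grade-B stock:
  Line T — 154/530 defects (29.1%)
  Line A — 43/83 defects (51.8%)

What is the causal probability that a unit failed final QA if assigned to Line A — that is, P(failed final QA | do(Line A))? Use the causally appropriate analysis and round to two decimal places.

Within every component grade level Line T has the lower rate, yet pooled Line A does — Simpson's reversal.
Component grade is set before the line has any effect — it is not caused by the line — and it independently drives the outcome. That makes it a confounder, so the causal comparison is within component grade levels.
Standardising Line A to the population component grade mix: 0.302·25/397 + 0.333·42/240 + 0.365·43/83 = 0.266.

0.27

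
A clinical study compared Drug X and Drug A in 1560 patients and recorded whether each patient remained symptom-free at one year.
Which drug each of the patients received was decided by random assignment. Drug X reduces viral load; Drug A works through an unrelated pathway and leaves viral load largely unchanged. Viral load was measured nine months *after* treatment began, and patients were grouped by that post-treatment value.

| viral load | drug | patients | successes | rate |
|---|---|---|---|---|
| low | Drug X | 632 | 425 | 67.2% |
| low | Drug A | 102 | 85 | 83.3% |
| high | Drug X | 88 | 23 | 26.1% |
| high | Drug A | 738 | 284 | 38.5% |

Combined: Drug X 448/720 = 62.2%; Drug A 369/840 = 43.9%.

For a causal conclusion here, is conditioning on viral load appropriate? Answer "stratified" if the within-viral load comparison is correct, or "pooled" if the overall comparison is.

Viral load lies on the pathway drug → viral load → outcome, so adjusting for it blocks the indirect effect. For the total causal effect of drug, use the unadjusted pooled rates.
Pooled: Drug X 62.2% vs Drug A 43.9%; Drug X is higher overall.

pooled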